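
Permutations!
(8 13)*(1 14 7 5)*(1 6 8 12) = (1 14 7 5 6 8 13 12) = [0, 14, 2, 3, 4, 6, 8, 5, 13, 9, 10, 11, 1, 12, 7]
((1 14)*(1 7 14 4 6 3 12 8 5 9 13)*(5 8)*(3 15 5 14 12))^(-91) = ((1 4 6 15 5 9 13)(7 12 14))^(-91) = (15)(7 14 12)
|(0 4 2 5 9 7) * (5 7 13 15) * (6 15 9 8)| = |(0 4 2 7)(5 8 6 15)(9 13)| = 4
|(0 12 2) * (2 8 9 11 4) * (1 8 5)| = 9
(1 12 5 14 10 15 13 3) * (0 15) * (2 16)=(0 15 13 3 1 12 5 14 10)(2 16)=[15, 12, 16, 1, 4, 14, 6, 7, 8, 9, 0, 11, 5, 3, 10, 13, 2]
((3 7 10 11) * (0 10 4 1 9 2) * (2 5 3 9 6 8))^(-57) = ((0 10 11 9 5 3 7 4 1 6 8 2))^(-57) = (0 9 7 6)(1 2 11 3)(4 8 10 5)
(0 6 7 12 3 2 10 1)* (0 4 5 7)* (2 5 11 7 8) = (0 6)(1 4 11 7 12 3 5 8 2 10) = [6, 4, 10, 5, 11, 8, 0, 12, 2, 9, 1, 7, 3]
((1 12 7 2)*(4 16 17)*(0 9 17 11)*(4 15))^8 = (0 9 17 15 4 16 11)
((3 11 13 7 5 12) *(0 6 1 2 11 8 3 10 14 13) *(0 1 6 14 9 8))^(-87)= ((0 14 13 7 5 12 10 9 8 3)(1 2 11))^(-87)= (0 7 10 3 13 12 8 14 5 9)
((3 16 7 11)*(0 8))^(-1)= (0 8)(3 11 7 16)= ((0 8)(3 16 7 11))^(-1)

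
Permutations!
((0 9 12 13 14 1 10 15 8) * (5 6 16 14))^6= ((0 9 12 13 5 6 16 14 1 10 15 8))^6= (0 16)(1 12)(5 15)(6 8)(9 14)(10 13)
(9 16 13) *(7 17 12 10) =(7 17 12 10)(9 16 13) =[0, 1, 2, 3, 4, 5, 6, 17, 8, 16, 7, 11, 10, 9, 14, 15, 13, 12]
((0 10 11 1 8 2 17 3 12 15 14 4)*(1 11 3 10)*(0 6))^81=(0 14 3 2)(1 4 12 17)(6 15 10 8)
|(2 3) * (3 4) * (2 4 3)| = |(2 3 4)| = 3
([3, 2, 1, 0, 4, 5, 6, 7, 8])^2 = [0, 1, 2, 3, 4, 5, 6, 7, 8]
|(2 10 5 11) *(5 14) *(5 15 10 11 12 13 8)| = 12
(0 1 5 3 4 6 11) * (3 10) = [1, 5, 2, 4, 6, 10, 11, 7, 8, 9, 3, 0] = (0 1 5 10 3 4 6 11)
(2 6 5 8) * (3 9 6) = (2 3 9 6 5 8) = [0, 1, 3, 9, 4, 8, 5, 7, 2, 6]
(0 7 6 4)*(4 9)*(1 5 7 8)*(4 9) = (9)(0 8 1 5 7 6 4) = [8, 5, 2, 3, 0, 7, 4, 6, 1, 9]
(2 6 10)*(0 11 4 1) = [11, 0, 6, 3, 1, 5, 10, 7, 8, 9, 2, 4] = (0 11 4 1)(2 6 10)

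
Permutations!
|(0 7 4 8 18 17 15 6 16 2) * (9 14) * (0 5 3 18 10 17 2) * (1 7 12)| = 44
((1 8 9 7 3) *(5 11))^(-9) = (1 8 9 7 3)(5 11)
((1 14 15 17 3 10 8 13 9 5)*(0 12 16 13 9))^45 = ((0 12 16 13)(1 14 15 17 3 10 8 9 5))^45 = (17)(0 12 16 13)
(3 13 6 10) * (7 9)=(3 13 6 10)(7 9)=[0, 1, 2, 13, 4, 5, 10, 9, 8, 7, 3, 11, 12, 6]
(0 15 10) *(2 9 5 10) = [15, 1, 9, 3, 4, 10, 6, 7, 8, 5, 0, 11, 12, 13, 14, 2] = (0 15 2 9 5 10)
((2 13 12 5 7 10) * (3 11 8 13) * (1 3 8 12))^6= ((1 3 11 12 5 7 10 2 8 13))^6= (1 10 11 8 5)(2 12 13 7 3)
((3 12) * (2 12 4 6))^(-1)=((2 12 3 4 6))^(-1)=(2 6 4 3 12)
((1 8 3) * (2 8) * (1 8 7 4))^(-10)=((1 2 7 4)(3 8))^(-10)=(8)(1 7)(2 4)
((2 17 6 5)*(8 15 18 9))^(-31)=(2 17 6 5)(8 15 18 9)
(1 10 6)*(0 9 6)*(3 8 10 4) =[9, 4, 2, 8, 3, 5, 1, 7, 10, 6, 0] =(0 9 6 1 4 3 8 10)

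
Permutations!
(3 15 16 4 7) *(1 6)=(1 6)(3 15 16 4 7)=[0, 6, 2, 15, 7, 5, 1, 3, 8, 9, 10, 11, 12, 13, 14, 16, 4]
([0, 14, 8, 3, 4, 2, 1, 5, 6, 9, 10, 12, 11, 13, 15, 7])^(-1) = [0, 6, 5, 3, 4, 7, 8, 15, 2, 9, 10, 12, 11, 13, 1, 14]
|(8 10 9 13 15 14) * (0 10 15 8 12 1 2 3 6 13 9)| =|(0 10)(1 2 3 6 13 8 15 14 12)| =18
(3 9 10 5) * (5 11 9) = (3 5)(9 10 11) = [0, 1, 2, 5, 4, 3, 6, 7, 8, 10, 11, 9]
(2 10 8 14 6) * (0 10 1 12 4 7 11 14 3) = (0 10 8 3)(1 12 4 7 11 14 6 2) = [10, 12, 1, 0, 7, 5, 2, 11, 3, 9, 8, 14, 4, 13, 6]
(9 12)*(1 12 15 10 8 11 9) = [0, 12, 2, 3, 4, 5, 6, 7, 11, 15, 8, 9, 1, 13, 14, 10] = (1 12)(8 11 9 15 10)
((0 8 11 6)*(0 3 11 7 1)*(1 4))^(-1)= ((0 8 7 4 1)(3 11 6))^(-1)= (0 1 4 7 8)(3 6 11)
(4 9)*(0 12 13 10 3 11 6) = (0 12 13 10 3 11 6)(4 9) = [12, 1, 2, 11, 9, 5, 0, 7, 8, 4, 3, 6, 13, 10]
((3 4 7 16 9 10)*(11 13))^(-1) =(3 10 9 16 7 4)(11 13) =((3 4 7 16 9 10)(11 13))^(-1)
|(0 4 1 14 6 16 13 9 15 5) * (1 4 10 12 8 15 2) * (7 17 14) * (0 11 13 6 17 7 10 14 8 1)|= |(0 14 17 8 15 5 11 13 9 2)(1 10 12)(6 16)|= 30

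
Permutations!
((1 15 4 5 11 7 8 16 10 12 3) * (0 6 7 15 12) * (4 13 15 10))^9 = ((0 6 7 8 16 4 5 11 10)(1 12 3)(13 15))^9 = (16)(13 15)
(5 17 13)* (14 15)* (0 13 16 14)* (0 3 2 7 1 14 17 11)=[13, 14, 7, 2, 4, 11, 6, 1, 8, 9, 10, 0, 12, 5, 15, 3, 17, 16]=(0 13 5 11)(1 14 15 3 2 7)(16 17)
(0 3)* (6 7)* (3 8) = (0 8 3)(6 7) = [8, 1, 2, 0, 4, 5, 7, 6, 3]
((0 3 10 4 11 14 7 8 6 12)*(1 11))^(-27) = (0 14 3 7 10 8 4 6 1 12 11)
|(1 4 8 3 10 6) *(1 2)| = 7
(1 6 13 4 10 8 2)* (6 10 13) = (1 10 8 2)(4 13) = [0, 10, 1, 3, 13, 5, 6, 7, 2, 9, 8, 11, 12, 4]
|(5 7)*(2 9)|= 2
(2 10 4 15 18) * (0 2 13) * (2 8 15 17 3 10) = (0 8 15 18 13)(3 10 4 17) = [8, 1, 2, 10, 17, 5, 6, 7, 15, 9, 4, 11, 12, 0, 14, 18, 16, 3, 13]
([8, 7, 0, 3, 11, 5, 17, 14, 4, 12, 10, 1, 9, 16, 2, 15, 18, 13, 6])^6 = (0 14 1 4)(2 7 11 8)(6 17 13 16 18)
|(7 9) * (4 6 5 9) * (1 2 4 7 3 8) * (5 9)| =|(1 2 4 6 9 3 8)| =7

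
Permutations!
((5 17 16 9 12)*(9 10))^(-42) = ((5 17 16 10 9 12))^(-42) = (17)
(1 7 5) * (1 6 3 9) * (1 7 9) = (1 9 7 5 6 3) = [0, 9, 2, 1, 4, 6, 3, 5, 8, 7]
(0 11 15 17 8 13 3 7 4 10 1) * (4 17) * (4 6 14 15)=(0 11 4 10 1)(3 7 17 8 13)(6 14 15)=[11, 0, 2, 7, 10, 5, 14, 17, 13, 9, 1, 4, 12, 3, 15, 6, 16, 8]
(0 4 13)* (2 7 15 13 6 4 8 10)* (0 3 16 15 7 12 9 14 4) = (0 8 10 2 12 9 14 4 6)(3 16 15 13) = [8, 1, 12, 16, 6, 5, 0, 7, 10, 14, 2, 11, 9, 3, 4, 13, 15]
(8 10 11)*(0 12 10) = [12, 1, 2, 3, 4, 5, 6, 7, 0, 9, 11, 8, 10] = (0 12 10 11 8)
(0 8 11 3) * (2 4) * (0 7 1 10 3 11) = [8, 10, 4, 7, 2, 5, 6, 1, 0, 9, 3, 11] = (11)(0 8)(1 10 3 7)(2 4)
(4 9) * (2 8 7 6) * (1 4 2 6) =(1 4 9 2 8 7) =[0, 4, 8, 3, 9, 5, 6, 1, 7, 2]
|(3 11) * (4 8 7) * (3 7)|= 5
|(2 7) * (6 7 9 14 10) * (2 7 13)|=6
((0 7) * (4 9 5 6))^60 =(9)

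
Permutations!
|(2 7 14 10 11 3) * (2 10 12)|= |(2 7 14 12)(3 10 11)|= 12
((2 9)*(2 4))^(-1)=((2 9 4))^(-1)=(2 4 9)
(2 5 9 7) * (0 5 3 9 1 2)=(0 5 1 2 3 9 7)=[5, 2, 3, 9, 4, 1, 6, 0, 8, 7]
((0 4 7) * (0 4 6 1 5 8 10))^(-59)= (0 6 1 5 8 10)(4 7)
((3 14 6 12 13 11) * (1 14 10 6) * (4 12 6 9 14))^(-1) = (1 14 9 10 3 11 13 12 4)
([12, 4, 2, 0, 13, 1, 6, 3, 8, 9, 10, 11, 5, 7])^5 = [13, 0, 2, 4, 12, 3, 6, 1, 8, 9, 10, 11, 7, 5]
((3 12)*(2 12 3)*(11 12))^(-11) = ((2 11 12))^(-11) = (2 11 12)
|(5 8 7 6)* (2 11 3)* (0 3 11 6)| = 7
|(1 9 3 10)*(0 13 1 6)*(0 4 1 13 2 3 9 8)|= |(13)(0 2 3 10 6 4 1 8)|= 8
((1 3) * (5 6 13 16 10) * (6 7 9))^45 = ((1 3)(5 7 9 6 13 16 10))^45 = (1 3)(5 6 10 9 16 7 13)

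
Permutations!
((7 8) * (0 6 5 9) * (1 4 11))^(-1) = (0 9 5 6)(1 11 4)(7 8)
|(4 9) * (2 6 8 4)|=5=|(2 6 8 4 9)|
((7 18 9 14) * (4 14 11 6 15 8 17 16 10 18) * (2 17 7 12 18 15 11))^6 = (2 7)(4 17)(8 9)(10 12)(14 16)(15 18)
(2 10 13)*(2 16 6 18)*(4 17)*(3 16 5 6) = (2 10 13 5 6 18)(3 16)(4 17) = [0, 1, 10, 16, 17, 6, 18, 7, 8, 9, 13, 11, 12, 5, 14, 15, 3, 4, 2]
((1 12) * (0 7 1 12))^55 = (12)(0 7 1)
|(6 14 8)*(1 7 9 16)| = |(1 7 9 16)(6 14 8)| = 12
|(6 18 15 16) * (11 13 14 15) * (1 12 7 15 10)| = |(1 12 7 15 16 6 18 11 13 14 10)| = 11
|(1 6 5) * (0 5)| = 4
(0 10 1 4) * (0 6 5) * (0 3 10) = [0, 4, 2, 10, 6, 3, 5, 7, 8, 9, 1] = (1 4 6 5 3 10)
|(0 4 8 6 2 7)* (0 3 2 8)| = |(0 4)(2 7 3)(6 8)| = 6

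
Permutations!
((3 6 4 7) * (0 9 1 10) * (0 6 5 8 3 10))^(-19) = ((0 9 1)(3 5 8)(4 7 10 6))^(-19) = (0 1 9)(3 8 5)(4 7 10 6)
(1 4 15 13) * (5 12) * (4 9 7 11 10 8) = [0, 9, 2, 3, 15, 12, 6, 11, 4, 7, 8, 10, 5, 1, 14, 13] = (1 9 7 11 10 8 4 15 13)(5 12)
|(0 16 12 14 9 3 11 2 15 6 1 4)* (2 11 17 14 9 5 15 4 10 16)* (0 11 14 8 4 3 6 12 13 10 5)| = 24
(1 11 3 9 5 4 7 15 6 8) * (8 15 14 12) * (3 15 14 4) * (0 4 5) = (0 4 7 5 3 9)(1 11 15 6 14 12 8) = [4, 11, 2, 9, 7, 3, 14, 5, 1, 0, 10, 15, 8, 13, 12, 6]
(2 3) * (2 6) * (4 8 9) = [0, 1, 3, 6, 8, 5, 2, 7, 9, 4] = (2 3 6)(4 8 9)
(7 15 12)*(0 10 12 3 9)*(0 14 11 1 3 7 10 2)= [2, 3, 0, 9, 4, 5, 6, 15, 8, 14, 12, 1, 10, 13, 11, 7]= (0 2)(1 3 9 14 11)(7 15)(10 12)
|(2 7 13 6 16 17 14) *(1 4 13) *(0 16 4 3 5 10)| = |(0 16 17 14 2 7 1 3 5 10)(4 13 6)| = 30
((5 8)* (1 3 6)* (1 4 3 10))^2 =((1 10)(3 6 4)(5 8))^2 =(10)(3 4 6)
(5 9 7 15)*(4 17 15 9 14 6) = (4 17 15 5 14 6)(7 9) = [0, 1, 2, 3, 17, 14, 4, 9, 8, 7, 10, 11, 12, 13, 6, 5, 16, 15]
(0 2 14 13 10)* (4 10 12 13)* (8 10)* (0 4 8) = (0 2 14 8 10 4)(12 13) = [2, 1, 14, 3, 0, 5, 6, 7, 10, 9, 4, 11, 13, 12, 8]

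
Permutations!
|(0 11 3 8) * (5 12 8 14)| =7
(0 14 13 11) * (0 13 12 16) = [14, 1, 2, 3, 4, 5, 6, 7, 8, 9, 10, 13, 16, 11, 12, 15, 0] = (0 14 12 16)(11 13)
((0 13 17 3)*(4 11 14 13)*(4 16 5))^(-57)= (0 13 4)(3 14 5)(11 16 17)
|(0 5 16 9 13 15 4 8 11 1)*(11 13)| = 12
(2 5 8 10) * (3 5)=(2 3 5 8 10)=[0, 1, 3, 5, 4, 8, 6, 7, 10, 9, 2]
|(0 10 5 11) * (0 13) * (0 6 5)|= 4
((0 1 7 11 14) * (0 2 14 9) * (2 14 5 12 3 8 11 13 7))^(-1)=(14)(0 9 11 8 3 12 5 2 1)(7 13)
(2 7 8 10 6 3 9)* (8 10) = (2 7 10 6 3 9) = [0, 1, 7, 9, 4, 5, 3, 10, 8, 2, 6]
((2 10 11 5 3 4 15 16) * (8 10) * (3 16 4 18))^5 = ((2 8 10 11 5 16)(3 18)(4 15))^5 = (2 16 5 11 10 8)(3 18)(4 15)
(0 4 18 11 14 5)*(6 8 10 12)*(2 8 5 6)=(0 4 18 11 14 6 5)(2 8 10 12)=[4, 1, 8, 3, 18, 0, 5, 7, 10, 9, 12, 14, 2, 13, 6, 15, 16, 17, 11]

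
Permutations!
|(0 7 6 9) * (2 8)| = |(0 7 6 9)(2 8)| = 4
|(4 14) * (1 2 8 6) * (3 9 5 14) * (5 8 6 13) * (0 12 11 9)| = 30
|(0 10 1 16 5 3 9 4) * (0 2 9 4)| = 9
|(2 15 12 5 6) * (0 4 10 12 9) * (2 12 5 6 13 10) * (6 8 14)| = 60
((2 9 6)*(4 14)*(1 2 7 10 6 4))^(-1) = ((1 2 9 4 14)(6 7 10))^(-1) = (1 14 4 9 2)(6 10 7)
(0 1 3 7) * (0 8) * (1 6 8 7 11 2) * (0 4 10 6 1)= (0 1 3 11 2)(4 10 6 8)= [1, 3, 0, 11, 10, 5, 8, 7, 4, 9, 6, 2]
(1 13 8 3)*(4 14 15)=(1 13 8 3)(4 14 15)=[0, 13, 2, 1, 14, 5, 6, 7, 3, 9, 10, 11, 12, 8, 15, 4]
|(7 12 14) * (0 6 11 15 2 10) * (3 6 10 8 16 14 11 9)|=|(0 10)(2 8 16 14 7 12 11 15)(3 6 9)|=24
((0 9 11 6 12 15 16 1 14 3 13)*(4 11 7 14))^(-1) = ((0 9 7 14 3 13)(1 4 11 6 12 15 16))^(-1) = (0 13 3 14 7 9)(1 16 15 12 6 11 4)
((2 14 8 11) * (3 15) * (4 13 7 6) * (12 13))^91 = (2 11 8 14)(3 15)(4 12 13 7 6)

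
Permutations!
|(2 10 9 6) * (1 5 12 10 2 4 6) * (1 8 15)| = |(1 5 12 10 9 8 15)(4 6)| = 14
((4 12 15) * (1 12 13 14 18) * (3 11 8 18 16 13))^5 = ((1 12 15 4 3 11 8 18)(13 14 16))^5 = (1 11 15 18 3 12 8 4)(13 16 14)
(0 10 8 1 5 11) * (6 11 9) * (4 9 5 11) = (0 10 8 1 11)(4 9 6) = [10, 11, 2, 3, 9, 5, 4, 7, 1, 6, 8, 0]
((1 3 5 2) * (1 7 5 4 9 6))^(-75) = (9)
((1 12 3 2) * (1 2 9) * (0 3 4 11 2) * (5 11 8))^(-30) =(12)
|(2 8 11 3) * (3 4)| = 5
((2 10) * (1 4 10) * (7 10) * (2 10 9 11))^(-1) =((1 4 7 9 11 2))^(-1) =(1 2 11 9 7 4)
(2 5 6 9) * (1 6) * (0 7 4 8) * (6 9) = (0 7 4 8)(1 9 2 5) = [7, 9, 5, 3, 8, 1, 6, 4, 0, 2]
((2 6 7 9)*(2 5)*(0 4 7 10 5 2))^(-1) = (0 5 10 6 2 9 7 4) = ((0 4 7 9 2 6 10 5))^(-1)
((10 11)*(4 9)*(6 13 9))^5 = (4 6 13 9)(10 11)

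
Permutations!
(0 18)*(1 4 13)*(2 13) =(0 18)(1 4 2 13) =[18, 4, 13, 3, 2, 5, 6, 7, 8, 9, 10, 11, 12, 1, 14, 15, 16, 17, 0]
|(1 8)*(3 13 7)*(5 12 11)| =6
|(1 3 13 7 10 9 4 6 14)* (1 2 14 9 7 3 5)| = 6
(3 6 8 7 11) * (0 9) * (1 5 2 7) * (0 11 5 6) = (0 9 11 3)(1 6 8)(2 7 5) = [9, 6, 7, 0, 4, 2, 8, 5, 1, 11, 10, 3]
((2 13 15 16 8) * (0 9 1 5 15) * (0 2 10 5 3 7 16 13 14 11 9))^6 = (1 5 9 10 11 8 14 16 2 7 13 3 15)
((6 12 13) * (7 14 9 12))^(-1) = (6 13 12 9 14 7)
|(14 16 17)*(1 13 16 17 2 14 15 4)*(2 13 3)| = |(1 3 2 14 17 15 4)(13 16)| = 14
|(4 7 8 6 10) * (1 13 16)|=|(1 13 16)(4 7 8 6 10)|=15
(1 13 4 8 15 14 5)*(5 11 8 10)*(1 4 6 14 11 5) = (1 13 6 14 5 4 10)(8 15 11) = [0, 13, 2, 3, 10, 4, 14, 7, 15, 9, 1, 8, 12, 6, 5, 11]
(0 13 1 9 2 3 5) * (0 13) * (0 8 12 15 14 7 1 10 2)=(0 8 12 15 14 7 1 9)(2 3 5 13 10)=[8, 9, 3, 5, 4, 13, 6, 1, 12, 0, 2, 11, 15, 10, 7, 14]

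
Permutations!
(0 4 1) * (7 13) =(0 4 1)(7 13) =[4, 0, 2, 3, 1, 5, 6, 13, 8, 9, 10, 11, 12, 7]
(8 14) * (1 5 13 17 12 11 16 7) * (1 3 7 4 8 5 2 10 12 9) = [0, 2, 10, 7, 8, 13, 6, 3, 14, 1, 12, 16, 11, 17, 5, 15, 4, 9] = (1 2 10 12 11 16 4 8 14 5 13 17 9)(3 7)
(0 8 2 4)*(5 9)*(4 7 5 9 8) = (9)(0 4)(2 7 5 8) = [4, 1, 7, 3, 0, 8, 6, 5, 2, 9]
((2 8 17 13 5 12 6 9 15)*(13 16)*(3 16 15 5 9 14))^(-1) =(2 15 17 8)(3 14 6 12 5 9 13 16)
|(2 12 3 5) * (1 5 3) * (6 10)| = 4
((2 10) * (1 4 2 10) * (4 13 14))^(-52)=((1 13 14 4 2))^(-52)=(1 4 13 2 14)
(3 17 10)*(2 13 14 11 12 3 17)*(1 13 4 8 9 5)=[0, 13, 4, 2, 8, 1, 6, 7, 9, 5, 17, 12, 3, 14, 11, 15, 16, 10]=(1 13 14 11 12 3 2 4 8 9 5)(10 17)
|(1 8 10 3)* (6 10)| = 5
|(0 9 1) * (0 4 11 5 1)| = |(0 9)(1 4 11 5)| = 4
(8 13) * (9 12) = (8 13)(9 12) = [0, 1, 2, 3, 4, 5, 6, 7, 13, 12, 10, 11, 9, 8]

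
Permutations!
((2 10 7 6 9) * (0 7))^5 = (0 10 2 9 6 7)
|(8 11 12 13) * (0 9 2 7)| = |(0 9 2 7)(8 11 12 13)| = 4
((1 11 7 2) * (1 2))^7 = ((1 11 7))^7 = (1 11 7)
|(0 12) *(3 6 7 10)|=4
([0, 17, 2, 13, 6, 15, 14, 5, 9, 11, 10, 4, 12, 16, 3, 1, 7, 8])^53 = [0, 7, 2, 4, 8, 13, 9, 3, 15, 1, 10, 17, 12, 6, 11, 16, 14, 5]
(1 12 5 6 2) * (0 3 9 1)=(0 3 9 1 12 5 6 2)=[3, 12, 0, 9, 4, 6, 2, 7, 8, 1, 10, 11, 5]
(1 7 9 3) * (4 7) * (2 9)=(1 4 7 2 9 3)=[0, 4, 9, 1, 7, 5, 6, 2, 8, 3]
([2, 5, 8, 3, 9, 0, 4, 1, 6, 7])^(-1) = [5, 7, 0, 3, 6, 1, 8, 9, 2, 4]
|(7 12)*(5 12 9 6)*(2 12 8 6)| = |(2 12 7 9)(5 8 6)| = 12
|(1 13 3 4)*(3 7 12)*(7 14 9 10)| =9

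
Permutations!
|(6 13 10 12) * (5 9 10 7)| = 7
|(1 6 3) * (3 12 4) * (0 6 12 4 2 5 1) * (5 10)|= |(0 6 4 3)(1 12 2 10 5)|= 20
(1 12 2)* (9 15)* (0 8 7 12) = (0 8 7 12 2 1)(9 15) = [8, 0, 1, 3, 4, 5, 6, 12, 7, 15, 10, 11, 2, 13, 14, 9]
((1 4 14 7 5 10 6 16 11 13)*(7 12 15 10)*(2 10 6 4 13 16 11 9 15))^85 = ((1 13)(2 10 4 14 12)(5 7)(6 11 16 9 15))^85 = (16)(1 13)(5 7)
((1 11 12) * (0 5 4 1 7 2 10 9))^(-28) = ((0 5 4 1 11 12 7 2 10 9))^(-28) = (0 4 11 7 10)(1 12 2 9 5)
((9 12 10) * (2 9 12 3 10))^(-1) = ((2 9 3 10 12))^(-1) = (2 12 10 3 9)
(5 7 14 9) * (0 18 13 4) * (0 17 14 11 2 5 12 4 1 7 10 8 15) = (0 18 13 1 7 11 2 5 10 8 15)(4 17 14 9 12) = [18, 7, 5, 3, 17, 10, 6, 11, 15, 12, 8, 2, 4, 1, 9, 0, 16, 14, 13]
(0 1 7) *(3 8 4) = (0 1 7)(3 8 4) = [1, 7, 2, 8, 3, 5, 6, 0, 4]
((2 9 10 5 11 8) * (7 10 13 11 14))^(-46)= (2 8 11 13 9)(5 7)(10 14)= ((2 9 13 11 8)(5 14 7 10))^(-46)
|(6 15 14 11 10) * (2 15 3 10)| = 12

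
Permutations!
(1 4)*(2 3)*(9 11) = (1 4)(2 3)(9 11) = [0, 4, 3, 2, 1, 5, 6, 7, 8, 11, 10, 9]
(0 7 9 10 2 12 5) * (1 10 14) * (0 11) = (0 7 9 14 1 10 2 12 5 11) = [7, 10, 12, 3, 4, 11, 6, 9, 8, 14, 2, 0, 5, 13, 1]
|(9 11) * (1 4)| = |(1 4)(9 11)| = 2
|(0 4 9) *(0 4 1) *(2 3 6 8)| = 4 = |(0 1)(2 3 6 8)(4 9)|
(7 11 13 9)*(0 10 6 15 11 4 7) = (0 10 6 15 11 13 9)(4 7) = [10, 1, 2, 3, 7, 5, 15, 4, 8, 0, 6, 13, 12, 9, 14, 11]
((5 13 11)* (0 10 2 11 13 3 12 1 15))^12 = (0 11 12)(1 10 5)(2 3 15)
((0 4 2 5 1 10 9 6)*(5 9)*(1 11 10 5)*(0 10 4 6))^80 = (0 9 2 4 11 5 1 10 6)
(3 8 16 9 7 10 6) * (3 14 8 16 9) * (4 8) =(3 16)(4 8 9 7 10 6 14) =[0, 1, 2, 16, 8, 5, 14, 10, 9, 7, 6, 11, 12, 13, 4, 15, 3]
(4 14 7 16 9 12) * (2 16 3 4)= (2 16 9 12)(3 4 14 7)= [0, 1, 16, 4, 14, 5, 6, 3, 8, 12, 10, 11, 2, 13, 7, 15, 9]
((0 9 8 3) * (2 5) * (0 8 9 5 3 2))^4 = ((9)(0 5)(2 3 8))^4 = (9)(2 3 8)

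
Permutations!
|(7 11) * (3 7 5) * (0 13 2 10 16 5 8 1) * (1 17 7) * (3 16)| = 12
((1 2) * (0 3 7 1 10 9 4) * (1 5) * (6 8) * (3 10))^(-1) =(0 4 9 10)(1 5 7 3 2)(6 8)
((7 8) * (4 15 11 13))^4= ((4 15 11 13)(7 8))^4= (15)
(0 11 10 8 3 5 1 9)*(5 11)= (0 5 1 9)(3 11 10 8)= [5, 9, 2, 11, 4, 1, 6, 7, 3, 0, 8, 10]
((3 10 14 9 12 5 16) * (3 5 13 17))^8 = ((3 10 14 9 12 13 17)(5 16))^8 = (3 10 14 9 12 13 17)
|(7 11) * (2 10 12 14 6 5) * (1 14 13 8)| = 18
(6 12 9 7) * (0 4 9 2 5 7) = (0 4 9)(2 5 7 6 12) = [4, 1, 5, 3, 9, 7, 12, 6, 8, 0, 10, 11, 2]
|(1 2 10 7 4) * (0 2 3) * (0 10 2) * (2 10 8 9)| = 8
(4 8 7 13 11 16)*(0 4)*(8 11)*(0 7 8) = [4, 1, 2, 3, 11, 5, 6, 13, 8, 9, 10, 16, 12, 0, 14, 15, 7] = (0 4 11 16 7 13)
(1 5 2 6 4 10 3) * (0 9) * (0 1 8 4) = [9, 5, 6, 8, 10, 2, 0, 7, 4, 1, 3] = (0 9 1 5 2 6)(3 8 4 10)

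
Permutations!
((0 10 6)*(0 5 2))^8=(0 5 10 2 6)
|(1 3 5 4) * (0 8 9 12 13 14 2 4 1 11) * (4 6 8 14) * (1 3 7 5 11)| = 14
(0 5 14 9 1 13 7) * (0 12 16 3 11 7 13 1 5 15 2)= (0 15 2)(3 11 7 12 16)(5 14 9)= [15, 1, 0, 11, 4, 14, 6, 12, 8, 5, 10, 7, 16, 13, 9, 2, 3]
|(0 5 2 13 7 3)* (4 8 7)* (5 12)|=|(0 12 5 2 13 4 8 7 3)|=9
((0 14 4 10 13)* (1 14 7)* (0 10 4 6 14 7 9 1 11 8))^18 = (14)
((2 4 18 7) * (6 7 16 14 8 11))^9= ((2 4 18 16 14 8 11 6 7))^9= (18)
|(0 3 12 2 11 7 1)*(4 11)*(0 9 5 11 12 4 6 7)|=11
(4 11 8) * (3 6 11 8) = (3 6 11)(4 8) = [0, 1, 2, 6, 8, 5, 11, 7, 4, 9, 10, 3]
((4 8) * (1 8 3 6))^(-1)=((1 8 4 3 6))^(-1)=(1 6 3 4 8)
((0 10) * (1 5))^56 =(10)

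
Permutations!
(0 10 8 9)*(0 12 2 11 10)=[0, 1, 11, 3, 4, 5, 6, 7, 9, 12, 8, 10, 2]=(2 11 10 8 9 12)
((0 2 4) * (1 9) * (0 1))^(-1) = (0 9 1 4 2)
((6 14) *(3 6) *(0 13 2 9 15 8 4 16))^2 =(0 2 15 4)(3 14 6)(8 16 13 9)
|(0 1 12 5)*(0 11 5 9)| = 4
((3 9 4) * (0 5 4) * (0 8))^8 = (0 4 9)(3 8 5)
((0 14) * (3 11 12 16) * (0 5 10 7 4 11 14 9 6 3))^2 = (0 6 14 10 4 12)(3 5 7 11 16 9)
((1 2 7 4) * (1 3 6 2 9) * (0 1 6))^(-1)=(0 3 4 7 2 6 9 1)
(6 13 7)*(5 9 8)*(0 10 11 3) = (0 10 11 3)(5 9 8)(6 13 7) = [10, 1, 2, 0, 4, 9, 13, 6, 5, 8, 11, 3, 12, 7]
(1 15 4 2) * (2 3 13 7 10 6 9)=[0, 15, 1, 13, 3, 5, 9, 10, 8, 2, 6, 11, 12, 7, 14, 4]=(1 15 4 3 13 7 10 6 9 2)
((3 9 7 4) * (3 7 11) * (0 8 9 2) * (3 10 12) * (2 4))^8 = ((0 8 9 11 10 12 3 4 7 2))^8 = (0 7 3 10 9)(2 4 12 11 8)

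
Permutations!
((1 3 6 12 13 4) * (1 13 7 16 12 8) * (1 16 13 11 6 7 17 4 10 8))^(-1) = ((1 3 7 13 10 8 16 12 17 4 11 6))^(-1) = (1 6 11 4 17 12 16 8 10 13 7 3)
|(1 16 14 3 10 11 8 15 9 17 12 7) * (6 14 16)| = |(1 6 14 3 10 11 8 15 9 17 12 7)| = 12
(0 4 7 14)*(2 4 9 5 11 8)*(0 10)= [9, 1, 4, 3, 7, 11, 6, 14, 2, 5, 0, 8, 12, 13, 10]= (0 9 5 11 8 2 4 7 14 10)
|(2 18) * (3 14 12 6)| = 4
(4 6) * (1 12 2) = (1 12 2)(4 6) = [0, 12, 1, 3, 6, 5, 4, 7, 8, 9, 10, 11, 2]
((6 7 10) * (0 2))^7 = ((0 2)(6 7 10))^7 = (0 2)(6 7 10)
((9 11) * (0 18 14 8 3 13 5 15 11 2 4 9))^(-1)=(0 11 15 5 13 3 8 14 18)(2 9 4)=((0 18 14 8 3 13 5 15 11)(2 4 9))^(-1)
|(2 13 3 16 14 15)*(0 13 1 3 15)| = |(0 13 15 2 1 3 16 14)| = 8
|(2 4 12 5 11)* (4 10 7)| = 7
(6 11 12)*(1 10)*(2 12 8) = (1 10)(2 12 6 11 8) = [0, 10, 12, 3, 4, 5, 11, 7, 2, 9, 1, 8, 6]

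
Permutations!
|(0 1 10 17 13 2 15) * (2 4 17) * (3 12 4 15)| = |(0 1 10 2 3 12 4 17 13 15)| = 10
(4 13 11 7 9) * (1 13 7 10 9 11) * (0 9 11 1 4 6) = [9, 13, 2, 3, 7, 5, 0, 1, 8, 6, 11, 10, 12, 4] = (0 9 6)(1 13 4 7)(10 11)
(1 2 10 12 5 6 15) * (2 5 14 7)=(1 5 6 15)(2 10 12 14 7)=[0, 5, 10, 3, 4, 6, 15, 2, 8, 9, 12, 11, 14, 13, 7, 1]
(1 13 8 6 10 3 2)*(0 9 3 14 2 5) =(0 9 3 5)(1 13 8 6 10 14 2) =[9, 13, 1, 5, 4, 0, 10, 7, 6, 3, 14, 11, 12, 8, 2]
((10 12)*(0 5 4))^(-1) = (0 4 5)(10 12)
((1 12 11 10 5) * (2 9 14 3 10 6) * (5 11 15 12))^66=((1 5)(2 9 14 3 10 11 6)(12 15))^66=(15)(2 3 6 14 11 9 10)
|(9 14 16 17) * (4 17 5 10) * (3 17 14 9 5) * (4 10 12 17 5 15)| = |(3 5 12 17 15 4 14 16)| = 8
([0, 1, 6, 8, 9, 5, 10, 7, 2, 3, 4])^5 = (2 3 4 6 8 9 10)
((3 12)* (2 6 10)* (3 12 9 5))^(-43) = (12)(2 10 6)(3 5 9)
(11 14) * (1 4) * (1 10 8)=(1 4 10 8)(11 14)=[0, 4, 2, 3, 10, 5, 6, 7, 1, 9, 8, 14, 12, 13, 11]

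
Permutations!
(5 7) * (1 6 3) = (1 6 3)(5 7) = [0, 6, 2, 1, 4, 7, 3, 5]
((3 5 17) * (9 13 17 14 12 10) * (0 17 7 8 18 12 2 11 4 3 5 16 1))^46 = ((0 17 5 14 2 11 4 3 16 1)(7 8 18 12 10 9 13))^46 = (0 4 5 16 2)(1 11 17 3 14)(7 10 8 9 18 13 12)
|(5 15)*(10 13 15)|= |(5 10 13 15)|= 4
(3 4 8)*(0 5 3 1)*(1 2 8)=[5, 0, 8, 4, 1, 3, 6, 7, 2]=(0 5 3 4 1)(2 8)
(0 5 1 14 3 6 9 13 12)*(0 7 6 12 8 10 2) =(0 5 1 14 3 12 7 6 9 13 8 10 2) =[5, 14, 0, 12, 4, 1, 9, 6, 10, 13, 2, 11, 7, 8, 3]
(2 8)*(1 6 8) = (1 6 8 2) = [0, 6, 1, 3, 4, 5, 8, 7, 2]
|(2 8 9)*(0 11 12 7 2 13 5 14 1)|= |(0 11 12 7 2 8 9 13 5 14 1)|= 11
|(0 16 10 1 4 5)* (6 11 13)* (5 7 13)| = |(0 16 10 1 4 7 13 6 11 5)| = 10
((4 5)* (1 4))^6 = (5)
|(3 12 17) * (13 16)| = 6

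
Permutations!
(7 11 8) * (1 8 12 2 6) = (1 8 7 11 12 2 6) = [0, 8, 6, 3, 4, 5, 1, 11, 7, 9, 10, 12, 2]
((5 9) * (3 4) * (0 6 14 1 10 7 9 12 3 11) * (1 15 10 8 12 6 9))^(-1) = (0 11 4 3 12 8 1 7 10 15 14 6 5 9)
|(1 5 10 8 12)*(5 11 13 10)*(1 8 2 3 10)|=6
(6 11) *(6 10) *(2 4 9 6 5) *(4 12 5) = (2 12 5)(4 9 6 11 10) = [0, 1, 12, 3, 9, 2, 11, 7, 8, 6, 4, 10, 5]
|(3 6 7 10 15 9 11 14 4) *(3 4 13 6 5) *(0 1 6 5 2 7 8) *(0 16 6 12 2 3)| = |(0 1 12 2 7 10 15 9 11 14 13 5)(6 8 16)| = 12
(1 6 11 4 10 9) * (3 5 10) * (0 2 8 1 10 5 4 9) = (0 2 8 1 6 11 9 10)(3 4) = [2, 6, 8, 4, 3, 5, 11, 7, 1, 10, 0, 9]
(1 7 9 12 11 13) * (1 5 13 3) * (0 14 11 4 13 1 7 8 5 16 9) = (0 14 11 3 7)(1 8 5)(4 13 16 9 12) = [14, 8, 2, 7, 13, 1, 6, 0, 5, 12, 10, 3, 4, 16, 11, 15, 9]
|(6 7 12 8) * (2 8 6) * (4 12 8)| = 6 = |(2 4 12 6 7 8)|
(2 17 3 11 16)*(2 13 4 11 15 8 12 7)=(2 17 3 15 8 12 7)(4 11 16 13)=[0, 1, 17, 15, 11, 5, 6, 2, 12, 9, 10, 16, 7, 4, 14, 8, 13, 3]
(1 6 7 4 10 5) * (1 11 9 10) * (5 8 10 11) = [0, 6, 2, 3, 1, 5, 7, 4, 10, 11, 8, 9] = (1 6 7 4)(8 10)(9 11)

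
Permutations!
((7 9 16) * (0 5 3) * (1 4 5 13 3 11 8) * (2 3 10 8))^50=(7 16 9)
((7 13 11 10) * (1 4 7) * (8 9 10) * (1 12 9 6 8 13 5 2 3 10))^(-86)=(13)(1 2 9 5 12 7 10 4 3)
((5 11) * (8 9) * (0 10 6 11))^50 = ((0 10 6 11 5)(8 9))^50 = (11)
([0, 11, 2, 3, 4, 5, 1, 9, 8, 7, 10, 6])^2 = [0, 6, 2, 3, 4, 5, 11, 7, 8, 9, 10, 1]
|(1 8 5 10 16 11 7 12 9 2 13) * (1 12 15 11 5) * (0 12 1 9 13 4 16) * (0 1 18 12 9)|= 9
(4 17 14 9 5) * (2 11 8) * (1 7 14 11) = (1 7 14 9 5 4 17 11 8 2) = [0, 7, 1, 3, 17, 4, 6, 14, 2, 5, 10, 8, 12, 13, 9, 15, 16, 11]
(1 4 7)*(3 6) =(1 4 7)(3 6) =[0, 4, 2, 6, 7, 5, 3, 1]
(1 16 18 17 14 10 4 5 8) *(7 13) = (1 16 18 17 14 10 4 5 8)(7 13) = [0, 16, 2, 3, 5, 8, 6, 13, 1, 9, 4, 11, 12, 7, 10, 15, 18, 14, 17]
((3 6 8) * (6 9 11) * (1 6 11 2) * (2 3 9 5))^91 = ((11)(1 6 8 9 3 5 2))^91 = (11)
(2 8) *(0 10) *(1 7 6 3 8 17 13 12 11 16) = [10, 7, 17, 8, 4, 5, 3, 6, 2, 9, 0, 16, 11, 12, 14, 15, 1, 13] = (0 10)(1 7 6 3 8 2 17 13 12 11 16)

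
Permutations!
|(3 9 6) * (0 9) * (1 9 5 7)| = 7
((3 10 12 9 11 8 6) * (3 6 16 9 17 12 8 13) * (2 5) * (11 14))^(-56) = (17)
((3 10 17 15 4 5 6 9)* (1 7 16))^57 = (3 10 17 15 4 5 6 9)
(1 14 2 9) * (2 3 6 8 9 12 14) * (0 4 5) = (0 4 5)(1 2 12 14 3 6 8 9) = [4, 2, 12, 6, 5, 0, 8, 7, 9, 1, 10, 11, 14, 13, 3]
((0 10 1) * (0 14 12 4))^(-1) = ((0 10 1 14 12 4))^(-1) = (0 4 12 14 1 10)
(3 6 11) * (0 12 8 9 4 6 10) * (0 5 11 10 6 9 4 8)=[12, 1, 2, 6, 9, 11, 10, 7, 4, 8, 5, 3, 0]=(0 12)(3 6 10 5 11)(4 9 8)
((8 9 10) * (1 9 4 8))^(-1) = (1 10 9)(4 8)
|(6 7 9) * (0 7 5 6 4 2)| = 10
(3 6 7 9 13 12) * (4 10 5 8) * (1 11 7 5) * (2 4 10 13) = [0, 11, 4, 6, 13, 8, 5, 9, 10, 2, 1, 7, 3, 12] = (1 11 7 9 2 4 13 12 3 6 5 8 10)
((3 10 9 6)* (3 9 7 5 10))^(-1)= (5 7 10)(6 9)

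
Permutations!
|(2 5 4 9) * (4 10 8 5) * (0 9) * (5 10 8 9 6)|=8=|(0 6 5 8 10 9 2 4)|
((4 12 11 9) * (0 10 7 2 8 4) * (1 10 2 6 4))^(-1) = ((0 2 8 1 10 7 6 4 12 11 9))^(-1) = (0 9 11 12 4 6 7 10 1 8 2)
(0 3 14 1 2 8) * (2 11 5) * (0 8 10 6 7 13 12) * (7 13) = (0 3 14 1 11 5 2 10 6 13 12) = [3, 11, 10, 14, 4, 2, 13, 7, 8, 9, 6, 5, 0, 12, 1]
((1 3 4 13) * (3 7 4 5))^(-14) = (1 4)(7 13)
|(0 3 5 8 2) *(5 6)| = 6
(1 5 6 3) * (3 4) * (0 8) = [8, 5, 2, 1, 3, 6, 4, 7, 0] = (0 8)(1 5 6 4 3)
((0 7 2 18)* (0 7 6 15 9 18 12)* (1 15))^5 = (0 18 6 7 1 2 15 12 9) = ((0 6 1 15 9 18 7 2 12))^5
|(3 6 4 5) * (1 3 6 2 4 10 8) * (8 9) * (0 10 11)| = 11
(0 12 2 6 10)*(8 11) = (0 12 2 6 10)(8 11) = [12, 1, 6, 3, 4, 5, 10, 7, 11, 9, 0, 8, 2]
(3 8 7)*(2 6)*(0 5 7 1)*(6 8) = (0 5 7 3 6 2 8 1) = [5, 0, 8, 6, 4, 7, 2, 3, 1]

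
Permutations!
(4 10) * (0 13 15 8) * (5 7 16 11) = (0 13 15 8)(4 10)(5 7 16 11) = [13, 1, 2, 3, 10, 7, 6, 16, 0, 9, 4, 5, 12, 15, 14, 8, 11]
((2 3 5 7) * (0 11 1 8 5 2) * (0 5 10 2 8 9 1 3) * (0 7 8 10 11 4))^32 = ((0 4)(1 9)(2 7 5 8 11 3 10))^32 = (2 11 7 3 5 10 8)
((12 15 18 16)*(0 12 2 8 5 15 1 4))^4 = (2 18 5)(8 16 15)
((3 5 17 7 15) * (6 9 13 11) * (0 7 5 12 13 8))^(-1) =((0 7 15 3 12 13 11 6 9 8)(5 17))^(-1) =(0 8 9 6 11 13 12 3 15 7)(5 17)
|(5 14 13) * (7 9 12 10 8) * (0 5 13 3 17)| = |(0 5 14 3 17)(7 9 12 10 8)| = 5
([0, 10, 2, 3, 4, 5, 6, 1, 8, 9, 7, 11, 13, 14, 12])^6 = [0, 1, 2, 3, 4, 5, 6, 7, 8, 9, 10, 11, 12, 13, 14]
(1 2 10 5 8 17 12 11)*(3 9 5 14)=(1 2 10 14 3 9 5 8 17 12 11)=[0, 2, 10, 9, 4, 8, 6, 7, 17, 5, 14, 1, 11, 13, 3, 15, 16, 12]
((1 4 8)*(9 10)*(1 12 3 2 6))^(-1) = ((1 4 8 12 3 2 6)(9 10))^(-1) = (1 6 2 3 12 8 4)(9 10)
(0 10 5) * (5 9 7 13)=(0 10 9 7 13 5)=[10, 1, 2, 3, 4, 0, 6, 13, 8, 7, 9, 11, 12, 5]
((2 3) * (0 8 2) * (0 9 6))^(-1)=(0 6 9 3 2 8)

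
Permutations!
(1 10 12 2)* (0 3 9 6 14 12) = [3, 10, 1, 9, 4, 5, 14, 7, 8, 6, 0, 11, 2, 13, 12] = (0 3 9 6 14 12 2 1 10)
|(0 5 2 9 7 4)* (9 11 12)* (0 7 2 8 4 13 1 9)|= |(0 5 8 4 7 13 1 9 2 11 12)|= 11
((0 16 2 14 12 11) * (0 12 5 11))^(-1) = (0 12 11 5 14 2 16)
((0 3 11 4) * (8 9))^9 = (0 3 11 4)(8 9)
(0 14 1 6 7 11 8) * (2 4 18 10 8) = (0 14 1 6 7 11 2 4 18 10 8) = [14, 6, 4, 3, 18, 5, 7, 11, 0, 9, 8, 2, 12, 13, 1, 15, 16, 17, 10]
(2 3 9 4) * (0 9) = [9, 1, 3, 0, 2, 5, 6, 7, 8, 4] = (0 9 4 2 3)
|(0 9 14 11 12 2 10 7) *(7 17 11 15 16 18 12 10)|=9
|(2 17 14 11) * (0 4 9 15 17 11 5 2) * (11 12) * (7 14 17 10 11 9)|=|(17)(0 4 7 14 5 2 12 9 15 10 11)|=11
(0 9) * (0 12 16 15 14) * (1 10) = (0 9 12 16 15 14)(1 10) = [9, 10, 2, 3, 4, 5, 6, 7, 8, 12, 1, 11, 16, 13, 0, 14, 15]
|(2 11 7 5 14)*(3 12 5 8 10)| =|(2 11 7 8 10 3 12 5 14)| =9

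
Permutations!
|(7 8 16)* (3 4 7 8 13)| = |(3 4 7 13)(8 16)| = 4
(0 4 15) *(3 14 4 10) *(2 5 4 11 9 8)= [10, 1, 5, 14, 15, 4, 6, 7, 2, 8, 3, 9, 12, 13, 11, 0]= (0 10 3 14 11 9 8 2 5 4 15)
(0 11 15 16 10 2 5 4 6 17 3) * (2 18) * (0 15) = (0 11)(2 5 4 6 17 3 15 16 10 18) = [11, 1, 5, 15, 6, 4, 17, 7, 8, 9, 18, 0, 12, 13, 14, 16, 10, 3, 2]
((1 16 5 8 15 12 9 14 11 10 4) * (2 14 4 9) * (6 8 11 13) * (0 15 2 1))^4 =((0 15 12 1 16 5 11 10 9 4)(2 14 13 6 8))^4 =(0 16 9 12 11)(1 10 15 5 4)(2 8 6 13 14)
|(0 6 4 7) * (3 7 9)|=|(0 6 4 9 3 7)|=6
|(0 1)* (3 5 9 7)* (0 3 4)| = 7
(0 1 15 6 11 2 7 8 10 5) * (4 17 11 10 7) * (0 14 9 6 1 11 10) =(0 11 2 4 17 10 5 14 9 6)(1 15)(7 8) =[11, 15, 4, 3, 17, 14, 0, 8, 7, 6, 5, 2, 12, 13, 9, 1, 16, 10]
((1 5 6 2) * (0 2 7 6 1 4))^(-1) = (0 4 2)(1 5)(6 7)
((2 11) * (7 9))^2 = (11)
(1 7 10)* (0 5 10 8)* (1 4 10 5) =(0 1 7 8)(4 10) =[1, 7, 2, 3, 10, 5, 6, 8, 0, 9, 4]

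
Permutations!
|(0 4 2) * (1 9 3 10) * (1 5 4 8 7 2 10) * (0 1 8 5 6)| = |(0 5 4 10 6)(1 9 3 8 7 2)| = 30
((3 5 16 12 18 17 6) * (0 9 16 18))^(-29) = (0 12 16 9)(3 5 18 17 6)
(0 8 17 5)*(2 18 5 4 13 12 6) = [8, 1, 18, 3, 13, 0, 2, 7, 17, 9, 10, 11, 6, 12, 14, 15, 16, 4, 5] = (0 8 17 4 13 12 6 2 18 5)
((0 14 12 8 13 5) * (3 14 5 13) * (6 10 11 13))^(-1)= ((0 5)(3 14 12 8)(6 10 11 13))^(-1)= (0 5)(3 8 12 14)(6 13 11 10)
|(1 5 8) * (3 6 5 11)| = 6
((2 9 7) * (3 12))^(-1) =((2 9 7)(3 12))^(-1) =(2 7 9)(3 12)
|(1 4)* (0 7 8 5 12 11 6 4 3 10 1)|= 24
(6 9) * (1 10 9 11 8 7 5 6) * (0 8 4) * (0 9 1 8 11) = (0 11 4 9 8 7 5 6)(1 10) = [11, 10, 2, 3, 9, 6, 0, 5, 7, 8, 1, 4]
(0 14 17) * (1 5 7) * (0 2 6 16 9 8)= (0 14 17 2 6 16 9 8)(1 5 7)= [14, 5, 6, 3, 4, 7, 16, 1, 0, 8, 10, 11, 12, 13, 17, 15, 9, 2]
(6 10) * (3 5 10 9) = (3 5 10 6 9) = [0, 1, 2, 5, 4, 10, 9, 7, 8, 3, 6]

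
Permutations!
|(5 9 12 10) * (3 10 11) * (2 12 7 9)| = 6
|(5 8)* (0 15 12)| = 6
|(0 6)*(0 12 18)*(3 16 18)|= 6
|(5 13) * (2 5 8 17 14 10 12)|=|(2 5 13 8 17 14 10 12)|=8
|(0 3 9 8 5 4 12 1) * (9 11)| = 9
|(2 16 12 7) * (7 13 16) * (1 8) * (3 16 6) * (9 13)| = 6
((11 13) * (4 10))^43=((4 10)(11 13))^43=(4 10)(11 13)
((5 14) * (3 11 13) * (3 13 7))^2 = ((3 11 7)(5 14))^2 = (14)(3 7 11)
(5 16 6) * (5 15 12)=(5 16 6 15 12)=[0, 1, 2, 3, 4, 16, 15, 7, 8, 9, 10, 11, 5, 13, 14, 12, 6]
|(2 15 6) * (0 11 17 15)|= 6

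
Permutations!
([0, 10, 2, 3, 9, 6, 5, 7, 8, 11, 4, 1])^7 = [0, 4, 2, 3, 11, 6, 5, 7, 8, 1, 9, 10]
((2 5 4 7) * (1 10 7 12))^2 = (1 7 5 12 10 2 4)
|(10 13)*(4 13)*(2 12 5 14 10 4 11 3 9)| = |(2 12 5 14 10 11 3 9)(4 13)| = 8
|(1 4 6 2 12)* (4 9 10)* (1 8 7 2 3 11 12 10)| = |(1 9)(2 10 4 6 3 11 12 8 7)| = 18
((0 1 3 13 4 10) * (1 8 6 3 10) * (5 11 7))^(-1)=(0 10 1 4 13 3 6 8)(5 7 11)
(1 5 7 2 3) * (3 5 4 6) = (1 4 6 3)(2 5 7) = [0, 4, 5, 1, 6, 7, 3, 2]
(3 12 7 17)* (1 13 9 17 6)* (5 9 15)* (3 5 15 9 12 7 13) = (1 3 7 6)(5 12 13 9 17) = [0, 3, 2, 7, 4, 12, 1, 6, 8, 17, 10, 11, 13, 9, 14, 15, 16, 5]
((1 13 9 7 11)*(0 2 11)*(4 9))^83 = (0 1 9 2 13 7 11 4)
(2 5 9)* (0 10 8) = (0 10 8)(2 5 9) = [10, 1, 5, 3, 4, 9, 6, 7, 0, 2, 8]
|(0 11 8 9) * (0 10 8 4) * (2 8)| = 12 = |(0 11 4)(2 8 9 10)|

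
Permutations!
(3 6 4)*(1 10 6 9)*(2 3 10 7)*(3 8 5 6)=[0, 7, 8, 9, 10, 6, 4, 2, 5, 1, 3]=(1 7 2 8 5 6 4 10 3 9)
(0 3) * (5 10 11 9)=(0 3)(5 10 11 9)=[3, 1, 2, 0, 4, 10, 6, 7, 8, 5, 11, 9]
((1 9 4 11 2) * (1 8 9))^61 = ((2 8 9 4 11))^61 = (2 8 9 4 11)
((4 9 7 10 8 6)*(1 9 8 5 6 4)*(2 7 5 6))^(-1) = ((1 9 5 2 7 10 6)(4 8))^(-1) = (1 6 10 7 2 5 9)(4 8)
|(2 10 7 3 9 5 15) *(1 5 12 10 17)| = 5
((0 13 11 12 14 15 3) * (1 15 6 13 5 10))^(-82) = ((0 5 10 1 15 3)(6 13 11 12 14))^(-82) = (0 10 15)(1 3 5)(6 12 13 14 11)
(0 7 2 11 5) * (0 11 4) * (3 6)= (0 7 2 4)(3 6)(5 11)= [7, 1, 4, 6, 0, 11, 3, 2, 8, 9, 10, 5]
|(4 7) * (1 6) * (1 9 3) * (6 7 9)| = 5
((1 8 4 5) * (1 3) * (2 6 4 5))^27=(1 3 5 8)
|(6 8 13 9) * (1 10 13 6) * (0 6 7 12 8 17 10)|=21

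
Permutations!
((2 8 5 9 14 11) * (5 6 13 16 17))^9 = ((2 8 6 13 16 17 5 9 14 11))^9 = (2 11 14 9 5 17 16 13 6 8)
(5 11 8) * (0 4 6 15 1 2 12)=(0 4 6 15 1 2 12)(5 11 8)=[4, 2, 12, 3, 6, 11, 15, 7, 5, 9, 10, 8, 0, 13, 14, 1]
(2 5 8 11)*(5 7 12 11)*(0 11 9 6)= (0 11 2 7 12 9 6)(5 8)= [11, 1, 7, 3, 4, 8, 0, 12, 5, 6, 10, 2, 9]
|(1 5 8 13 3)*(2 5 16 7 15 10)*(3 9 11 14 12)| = |(1 16 7 15 10 2 5 8 13 9 11 14 12 3)| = 14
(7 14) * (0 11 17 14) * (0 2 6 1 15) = [11, 15, 6, 3, 4, 5, 1, 2, 8, 9, 10, 17, 12, 13, 7, 0, 16, 14] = (0 11 17 14 7 2 6 1 15)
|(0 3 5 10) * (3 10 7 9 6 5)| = |(0 10)(5 7 9 6)| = 4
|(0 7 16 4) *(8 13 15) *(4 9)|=15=|(0 7 16 9 4)(8 13 15)|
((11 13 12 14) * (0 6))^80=(14)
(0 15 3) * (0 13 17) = [15, 1, 2, 13, 4, 5, 6, 7, 8, 9, 10, 11, 12, 17, 14, 3, 16, 0] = (0 15 3 13 17)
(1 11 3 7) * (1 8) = [0, 11, 2, 7, 4, 5, 6, 8, 1, 9, 10, 3] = (1 11 3 7 8)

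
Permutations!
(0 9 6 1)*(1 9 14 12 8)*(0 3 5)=[14, 3, 2, 5, 4, 0, 9, 7, 1, 6, 10, 11, 8, 13, 12]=(0 14 12 8 1 3 5)(6 9)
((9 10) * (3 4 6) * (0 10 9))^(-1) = ((0 10)(3 4 6))^(-1) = (0 10)(3 6 4)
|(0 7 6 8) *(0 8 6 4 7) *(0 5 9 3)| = 4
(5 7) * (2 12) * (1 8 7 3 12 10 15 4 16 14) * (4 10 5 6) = (1 8 7 6 4 16 14)(2 5 3 12)(10 15) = [0, 8, 5, 12, 16, 3, 4, 6, 7, 9, 15, 11, 2, 13, 1, 10, 14]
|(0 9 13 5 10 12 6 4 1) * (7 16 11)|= 9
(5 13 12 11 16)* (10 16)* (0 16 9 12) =(0 16 5 13)(9 12 11 10) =[16, 1, 2, 3, 4, 13, 6, 7, 8, 12, 9, 10, 11, 0, 14, 15, 5]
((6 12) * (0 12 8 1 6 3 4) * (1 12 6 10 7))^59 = ((0 6 8 12 3 4)(1 10 7))^59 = (0 4 3 12 8 6)(1 7 10)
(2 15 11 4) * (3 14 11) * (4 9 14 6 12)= [0, 1, 15, 6, 2, 5, 12, 7, 8, 14, 10, 9, 4, 13, 11, 3]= (2 15 3 6 12 4)(9 14 11)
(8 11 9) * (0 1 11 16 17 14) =(0 1 11 9 8 16 17 14) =[1, 11, 2, 3, 4, 5, 6, 7, 16, 8, 10, 9, 12, 13, 0, 15, 17, 14]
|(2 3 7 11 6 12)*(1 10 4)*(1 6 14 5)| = |(1 10 4 6 12 2 3 7 11 14 5)| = 11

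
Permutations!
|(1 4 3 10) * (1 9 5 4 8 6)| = |(1 8 6)(3 10 9 5 4)| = 15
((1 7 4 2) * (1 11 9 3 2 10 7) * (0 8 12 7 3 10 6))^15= ((0 8 12 7 4 6)(2 11 9 10 3))^15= (0 7)(4 8)(6 12)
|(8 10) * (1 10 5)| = 4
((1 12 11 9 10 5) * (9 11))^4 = ((1 12 9 10 5))^4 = (1 5 10 9 12)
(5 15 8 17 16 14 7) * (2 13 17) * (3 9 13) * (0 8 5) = (0 8 2 3 9 13 17 16 14 7)(5 15) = [8, 1, 3, 9, 4, 15, 6, 0, 2, 13, 10, 11, 12, 17, 7, 5, 14, 16]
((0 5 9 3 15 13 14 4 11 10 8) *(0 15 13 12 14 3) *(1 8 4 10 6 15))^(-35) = ((0 5 9)(1 8)(3 13)(4 11 6 15 12 14 10))^(-35) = (15)(0 5 9)(1 8)(3 13)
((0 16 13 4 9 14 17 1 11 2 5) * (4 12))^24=(17)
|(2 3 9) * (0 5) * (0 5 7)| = |(0 7)(2 3 9)| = 6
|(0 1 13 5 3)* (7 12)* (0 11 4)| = 14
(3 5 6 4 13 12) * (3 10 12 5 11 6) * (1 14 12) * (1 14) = (3 11 6 4 13 5)(10 14 12) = [0, 1, 2, 11, 13, 3, 4, 7, 8, 9, 14, 6, 10, 5, 12]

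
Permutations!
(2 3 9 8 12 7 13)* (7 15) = (2 3 9 8 12 15 7 13) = [0, 1, 3, 9, 4, 5, 6, 13, 12, 8, 10, 11, 15, 2, 14, 7]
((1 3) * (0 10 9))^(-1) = (0 9 10)(1 3)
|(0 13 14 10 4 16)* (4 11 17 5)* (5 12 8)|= 11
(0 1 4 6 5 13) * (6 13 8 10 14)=(0 1 4 13)(5 8 10 14 6)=[1, 4, 2, 3, 13, 8, 5, 7, 10, 9, 14, 11, 12, 0, 6]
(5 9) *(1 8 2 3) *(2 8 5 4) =(1 5 9 4 2 3) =[0, 5, 3, 1, 2, 9, 6, 7, 8, 4]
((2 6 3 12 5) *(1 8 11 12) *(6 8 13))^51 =(1 3 6 13)(2 8 11 12 5)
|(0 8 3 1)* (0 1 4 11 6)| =|(0 8 3 4 11 6)| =6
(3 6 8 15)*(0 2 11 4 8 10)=(0 2 11 4 8 15 3 6 10)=[2, 1, 11, 6, 8, 5, 10, 7, 15, 9, 0, 4, 12, 13, 14, 3]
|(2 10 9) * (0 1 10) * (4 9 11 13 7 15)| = |(0 1 10 11 13 7 15 4 9 2)| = 10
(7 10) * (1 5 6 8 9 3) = (1 5 6 8 9 3)(7 10) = [0, 5, 2, 1, 4, 6, 8, 10, 9, 3, 7]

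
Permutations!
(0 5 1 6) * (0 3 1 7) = (0 5 7)(1 6 3) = [5, 6, 2, 1, 4, 7, 3, 0]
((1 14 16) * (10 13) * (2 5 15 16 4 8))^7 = ((1 14 4 8 2 5 15 16)(10 13))^7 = (1 16 15 5 2 8 4 14)(10 13)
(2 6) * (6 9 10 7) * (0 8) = (0 8)(2 9 10 7 6) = [8, 1, 9, 3, 4, 5, 2, 6, 0, 10, 7]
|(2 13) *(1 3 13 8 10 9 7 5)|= 9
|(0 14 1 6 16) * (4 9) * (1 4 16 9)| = 7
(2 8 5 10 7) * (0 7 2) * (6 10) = [7, 1, 8, 3, 4, 6, 10, 0, 5, 9, 2] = (0 7)(2 8 5 6 10)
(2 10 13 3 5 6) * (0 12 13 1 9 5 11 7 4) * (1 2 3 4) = (0 12 13 4)(1 9 5 6 3 11 7)(2 10) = [12, 9, 10, 11, 0, 6, 3, 1, 8, 5, 2, 7, 13, 4]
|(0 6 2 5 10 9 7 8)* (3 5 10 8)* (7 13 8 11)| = 28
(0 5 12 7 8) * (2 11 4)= (0 5 12 7 8)(2 11 4)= [5, 1, 11, 3, 2, 12, 6, 8, 0, 9, 10, 4, 7]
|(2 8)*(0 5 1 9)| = |(0 5 1 9)(2 8)| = 4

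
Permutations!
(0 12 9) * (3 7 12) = (0 3 7 12 9) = [3, 1, 2, 7, 4, 5, 6, 12, 8, 0, 10, 11, 9]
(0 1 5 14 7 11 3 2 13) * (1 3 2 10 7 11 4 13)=(0 3 10 7 4 13)(1 5 14 11 2)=[3, 5, 1, 10, 13, 14, 6, 4, 8, 9, 7, 2, 12, 0, 11]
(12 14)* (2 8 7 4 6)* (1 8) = (1 8 7 4 6 2)(12 14) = [0, 8, 1, 3, 6, 5, 2, 4, 7, 9, 10, 11, 14, 13, 12]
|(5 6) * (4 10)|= 2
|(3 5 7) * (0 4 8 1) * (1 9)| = 15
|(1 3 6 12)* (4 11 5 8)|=|(1 3 6 12)(4 11 5 8)|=4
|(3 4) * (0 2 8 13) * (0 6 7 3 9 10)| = |(0 2 8 13 6 7 3 4 9 10)| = 10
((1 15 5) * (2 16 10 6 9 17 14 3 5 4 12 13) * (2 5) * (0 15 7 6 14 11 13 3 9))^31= (0 1 11 14 2 4 6 5 17 10 3 15 7 13 9 16 12)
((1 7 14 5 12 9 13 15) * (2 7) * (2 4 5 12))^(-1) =(1 15 13 9 12 14 7 2 5 4) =((1 4 5 2 7 14 12 9 13 15))^(-1)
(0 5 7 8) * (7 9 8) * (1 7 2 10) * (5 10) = (0 10 1 7 2 5 9 8) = [10, 7, 5, 3, 4, 9, 6, 2, 0, 8, 1]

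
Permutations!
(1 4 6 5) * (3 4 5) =(1 5)(3 4 6) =[0, 5, 2, 4, 6, 1, 3]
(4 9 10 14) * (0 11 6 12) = [11, 1, 2, 3, 9, 5, 12, 7, 8, 10, 14, 6, 0, 13, 4] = (0 11 6 12)(4 9 10 14)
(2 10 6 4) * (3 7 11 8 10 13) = [0, 1, 13, 7, 2, 5, 4, 11, 10, 9, 6, 8, 12, 3] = (2 13 3 7 11 8 10 6 4)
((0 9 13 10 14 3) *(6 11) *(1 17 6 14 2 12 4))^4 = ((0 9 13 10 2 12 4 1 17 6 11 14 3))^4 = (0 2 17 3 10 1 14 13 4 11 9 12 6)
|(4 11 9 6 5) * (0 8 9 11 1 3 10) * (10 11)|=|(0 8 9 6 5 4 1 3 11 10)|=10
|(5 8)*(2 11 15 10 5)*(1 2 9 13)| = |(1 2 11 15 10 5 8 9 13)| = 9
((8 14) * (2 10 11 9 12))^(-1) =((2 10 11 9 12)(8 14))^(-1) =(2 12 9 11 10)(8 14)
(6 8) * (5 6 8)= (8)(5 6)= [0, 1, 2, 3, 4, 6, 5, 7, 8]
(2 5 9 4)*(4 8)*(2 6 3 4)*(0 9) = (0 9 8 2 5)(3 4 6) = [9, 1, 5, 4, 6, 0, 3, 7, 2, 8]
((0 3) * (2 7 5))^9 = ((0 3)(2 7 5))^9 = (7)(0 3)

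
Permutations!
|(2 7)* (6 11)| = |(2 7)(6 11)| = 2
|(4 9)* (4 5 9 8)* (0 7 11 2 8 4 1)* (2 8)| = 10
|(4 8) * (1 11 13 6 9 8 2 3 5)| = 10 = |(1 11 13 6 9 8 4 2 3 5)|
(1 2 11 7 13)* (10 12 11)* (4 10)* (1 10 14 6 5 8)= [0, 2, 4, 3, 14, 8, 5, 13, 1, 9, 12, 7, 11, 10, 6]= (1 2 4 14 6 5 8)(7 13 10 12 11)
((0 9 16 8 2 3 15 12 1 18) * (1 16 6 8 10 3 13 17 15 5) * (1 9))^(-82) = (0 18 1)(2 17 12 10 5 6)(3 9 8 13 15 16)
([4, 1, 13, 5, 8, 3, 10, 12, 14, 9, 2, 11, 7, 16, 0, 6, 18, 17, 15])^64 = [0, 1, 13, 3, 4, 5, 10, 7, 8, 9, 2, 11, 12, 16, 14, 6, 18, 17, 15]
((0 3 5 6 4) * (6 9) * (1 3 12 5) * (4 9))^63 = (0 4 5 12)(1 3)(6 9)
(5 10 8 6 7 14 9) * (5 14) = (5 10 8 6 7)(9 14) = [0, 1, 2, 3, 4, 10, 7, 5, 6, 14, 8, 11, 12, 13, 9]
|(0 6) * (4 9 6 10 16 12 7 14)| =9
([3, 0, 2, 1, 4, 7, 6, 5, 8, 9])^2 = [1, 3, 2, 0, 4, 5, 6, 7, 8, 9]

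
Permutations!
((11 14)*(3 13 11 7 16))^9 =(3 14)(7 13)(11 16)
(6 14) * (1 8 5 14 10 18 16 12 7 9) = (1 8 5 14 6 10 18 16 12 7 9) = [0, 8, 2, 3, 4, 14, 10, 9, 5, 1, 18, 11, 7, 13, 6, 15, 12, 17, 16]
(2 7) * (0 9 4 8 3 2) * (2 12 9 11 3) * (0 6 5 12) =(0 11 3)(2 7 6 5 12 9 4 8) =[11, 1, 7, 0, 8, 12, 5, 6, 2, 4, 10, 3, 9]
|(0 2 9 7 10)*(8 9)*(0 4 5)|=8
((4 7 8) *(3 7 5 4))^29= (3 8 7)(4 5)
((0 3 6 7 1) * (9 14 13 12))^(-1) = (0 1 7 6 3)(9 12 13 14) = ((0 3 6 7 1)(9 14 13 12))^(-1)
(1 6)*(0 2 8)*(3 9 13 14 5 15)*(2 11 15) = (0 11 15 3 9 13 14 5 2 8)(1 6) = [11, 6, 8, 9, 4, 2, 1, 7, 0, 13, 10, 15, 12, 14, 5, 3]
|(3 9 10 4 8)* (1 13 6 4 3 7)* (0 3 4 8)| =5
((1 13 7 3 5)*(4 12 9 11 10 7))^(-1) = (1 5 3 7 10 11 9 12 4 13)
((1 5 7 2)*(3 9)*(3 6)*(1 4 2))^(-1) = (1 7 5)(2 4)(3 6 9)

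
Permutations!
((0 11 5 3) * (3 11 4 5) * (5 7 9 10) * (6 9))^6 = (0 5 6)(3 10 7)(4 11 9)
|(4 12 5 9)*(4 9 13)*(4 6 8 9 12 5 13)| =|(4 5)(6 8 9 12 13)| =10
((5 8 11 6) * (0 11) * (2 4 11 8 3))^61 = (0 8)(2 4 11 6 5 3)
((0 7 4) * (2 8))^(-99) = (2 8)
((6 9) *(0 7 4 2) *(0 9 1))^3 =(0 2 1 4 6 7 9)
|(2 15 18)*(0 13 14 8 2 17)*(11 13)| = 9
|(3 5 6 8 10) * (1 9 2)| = |(1 9 2)(3 5 6 8 10)| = 15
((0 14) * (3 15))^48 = (15)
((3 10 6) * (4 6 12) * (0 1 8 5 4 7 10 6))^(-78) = ((0 1 8 5 4)(3 6)(7 10 12))^(-78) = (12)(0 8 4 1 5)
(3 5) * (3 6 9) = [0, 1, 2, 5, 4, 6, 9, 7, 8, 3] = (3 5 6 9)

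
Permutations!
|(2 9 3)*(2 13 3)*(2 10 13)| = |(2 9 10 13 3)| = 5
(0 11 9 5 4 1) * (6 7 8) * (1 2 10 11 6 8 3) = (0 6 7 3 1)(2 10 11 9 5 4) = [6, 0, 10, 1, 2, 4, 7, 3, 8, 5, 11, 9]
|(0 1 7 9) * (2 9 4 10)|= 7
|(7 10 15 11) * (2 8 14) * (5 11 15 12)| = 15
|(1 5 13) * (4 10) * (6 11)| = 6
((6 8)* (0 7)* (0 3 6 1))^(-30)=((0 7 3 6 8 1))^(-30)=(8)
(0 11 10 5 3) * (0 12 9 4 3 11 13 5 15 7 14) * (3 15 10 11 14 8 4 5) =(0 13 3 12 9 5 14)(4 15 7 8) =[13, 1, 2, 12, 15, 14, 6, 8, 4, 5, 10, 11, 9, 3, 0, 7]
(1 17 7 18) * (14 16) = (1 17 7 18)(14 16) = [0, 17, 2, 3, 4, 5, 6, 18, 8, 9, 10, 11, 12, 13, 16, 15, 14, 7, 1]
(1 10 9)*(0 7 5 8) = [7, 10, 2, 3, 4, 8, 6, 5, 0, 1, 9] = (0 7 5 8)(1 10 9)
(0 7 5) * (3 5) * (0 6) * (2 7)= [2, 1, 7, 5, 4, 6, 0, 3]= (0 2 7 3 5 6)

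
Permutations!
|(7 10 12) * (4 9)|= 6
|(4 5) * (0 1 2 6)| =|(0 1 2 6)(4 5)| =4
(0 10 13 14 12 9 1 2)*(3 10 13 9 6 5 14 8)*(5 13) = (0 5 14 12 6 13 8 3 10 9 1 2) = [5, 2, 0, 10, 4, 14, 13, 7, 3, 1, 9, 11, 6, 8, 12]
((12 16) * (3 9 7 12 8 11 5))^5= (3 8 7 5 16 9 11 12)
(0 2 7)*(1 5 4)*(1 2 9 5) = [9, 1, 7, 3, 2, 4, 6, 0, 8, 5] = (0 9 5 4 2 7)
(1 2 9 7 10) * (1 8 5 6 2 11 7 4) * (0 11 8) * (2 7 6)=(0 11 6 7 10)(1 8 5 2 9 4)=[11, 8, 9, 3, 1, 2, 7, 10, 5, 4, 0, 6]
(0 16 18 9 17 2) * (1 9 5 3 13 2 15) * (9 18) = (0 16 9 17 15 1 18 5 3 13 2) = [16, 18, 0, 13, 4, 3, 6, 7, 8, 17, 10, 11, 12, 2, 14, 1, 9, 15, 5]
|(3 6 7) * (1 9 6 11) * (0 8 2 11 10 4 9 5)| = 6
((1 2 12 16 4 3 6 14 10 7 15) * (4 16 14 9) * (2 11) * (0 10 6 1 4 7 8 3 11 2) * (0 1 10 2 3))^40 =((16)(0 2 12 14 6 9 7 15 4 11 1 3 10 8))^40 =(16)(0 10 1 4 7 6 12)(2 8 3 11 15 9 14)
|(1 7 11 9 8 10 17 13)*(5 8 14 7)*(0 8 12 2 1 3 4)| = |(0 8 10 17 13 3 4)(1 5 12 2)(7 11 9 14)| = 28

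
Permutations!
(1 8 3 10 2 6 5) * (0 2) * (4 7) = (0 2 6 5 1 8 3 10)(4 7) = [2, 8, 6, 10, 7, 1, 5, 4, 3, 9, 0]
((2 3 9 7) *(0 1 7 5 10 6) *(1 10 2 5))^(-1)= (0 6 10)(1 9 3 2 5 7)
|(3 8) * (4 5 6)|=6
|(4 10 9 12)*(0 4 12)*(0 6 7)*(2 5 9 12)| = |(0 4 10 12 2 5 9 6 7)| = 9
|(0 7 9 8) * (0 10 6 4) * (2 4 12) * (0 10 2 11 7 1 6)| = 11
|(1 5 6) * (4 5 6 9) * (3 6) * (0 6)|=12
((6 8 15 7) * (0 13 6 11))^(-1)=(0 11 7 15 8 6 13)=((0 13 6 8 15 7 11))^(-1)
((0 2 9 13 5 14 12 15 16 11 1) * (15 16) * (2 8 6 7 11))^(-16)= (0 6 11)(1 8 7)(2 12 5 9 16 14 13)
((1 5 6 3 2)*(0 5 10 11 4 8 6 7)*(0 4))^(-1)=(0 11 10 1 2 3 6 8 4 7 5)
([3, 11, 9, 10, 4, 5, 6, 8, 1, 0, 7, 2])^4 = [8, 0, 10, 1, 4, 5, 6, 2, 9, 7, 11, 3]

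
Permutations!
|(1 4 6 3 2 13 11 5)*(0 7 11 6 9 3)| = |(0 7 11 5 1 4 9 3 2 13 6)| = 11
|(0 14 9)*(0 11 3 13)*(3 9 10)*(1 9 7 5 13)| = 10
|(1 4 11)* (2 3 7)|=3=|(1 4 11)(2 3 7)|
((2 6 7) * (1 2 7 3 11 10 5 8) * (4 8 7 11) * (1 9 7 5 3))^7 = (11)(1 2 6)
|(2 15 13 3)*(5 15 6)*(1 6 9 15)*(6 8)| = |(1 8 6 5)(2 9 15 13 3)| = 20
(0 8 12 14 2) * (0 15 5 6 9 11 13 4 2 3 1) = (0 8 12 14 3 1)(2 15 5 6 9 11 13 4) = [8, 0, 15, 1, 2, 6, 9, 7, 12, 11, 10, 13, 14, 4, 3, 5]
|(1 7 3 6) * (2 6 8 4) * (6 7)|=|(1 6)(2 7 3 8 4)|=10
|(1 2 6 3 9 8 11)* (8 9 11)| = |(1 2 6 3 11)| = 5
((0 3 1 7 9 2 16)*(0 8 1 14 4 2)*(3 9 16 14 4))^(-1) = ((0 9)(1 7 16 8)(2 14 3 4))^(-1) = (0 9)(1 8 16 7)(2 4 3 14)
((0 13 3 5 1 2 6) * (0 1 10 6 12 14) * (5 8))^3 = (0 8 6 12 13 5 1 14 3 10 2)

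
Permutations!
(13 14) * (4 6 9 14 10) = [0, 1, 2, 3, 6, 5, 9, 7, 8, 14, 4, 11, 12, 10, 13] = (4 6 9 14 13 10)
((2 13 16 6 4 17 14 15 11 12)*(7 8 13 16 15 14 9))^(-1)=((2 16 6 4 17 9 7 8 13 15 11 12))^(-1)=(2 12 11 15 13 8 7 9 17 4 6 16)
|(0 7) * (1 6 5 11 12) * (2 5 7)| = 8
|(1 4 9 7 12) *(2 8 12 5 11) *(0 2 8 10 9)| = |(0 2 10 9 7 5 11 8 12 1 4)| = 11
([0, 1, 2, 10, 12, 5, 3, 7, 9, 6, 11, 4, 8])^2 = [0, 1, 2, 11, 8, 5, 10, 7, 6, 3, 4, 12, 9]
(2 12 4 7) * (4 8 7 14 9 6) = (2 12 8 7)(4 14 9 6) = [0, 1, 12, 3, 14, 5, 4, 2, 7, 6, 10, 11, 8, 13, 9]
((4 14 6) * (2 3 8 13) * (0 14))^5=((0 14 6 4)(2 3 8 13))^5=(0 14 6 4)(2 3 8 13)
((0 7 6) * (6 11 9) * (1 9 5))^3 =((0 7 11 5 1 9 6))^3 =(0 5 6 11 9 7 1)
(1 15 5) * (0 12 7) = [12, 15, 2, 3, 4, 1, 6, 0, 8, 9, 10, 11, 7, 13, 14, 5] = (0 12 7)(1 15 5)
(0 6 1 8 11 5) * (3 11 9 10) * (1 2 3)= (0 6 2 3 11 5)(1 8 9 10)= [6, 8, 3, 11, 4, 0, 2, 7, 9, 10, 1, 5]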